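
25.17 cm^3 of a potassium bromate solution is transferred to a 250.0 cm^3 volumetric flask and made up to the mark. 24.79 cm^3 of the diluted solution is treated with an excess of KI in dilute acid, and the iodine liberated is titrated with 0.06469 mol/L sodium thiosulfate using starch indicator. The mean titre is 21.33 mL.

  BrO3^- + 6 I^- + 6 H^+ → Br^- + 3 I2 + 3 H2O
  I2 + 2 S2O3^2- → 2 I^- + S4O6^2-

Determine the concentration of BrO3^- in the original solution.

n(S2O3^2-) = 0.02133 × 0.06469 = 1.380 × 10^-3 mol
n(I2) = n(S2O3^2-)/2 = 6.899 × 10^-4 mol
From the 1:3 ratio, n(BrO3^-) in the aliquot = 1/3 × 6.899 × 10^-4 = 2.300 × 10^-4 mol
[BrO3^-]_dilute = 2.300 × 10^-4 / 0.02479 = 0.009277 mol/L
[BrO3^-]_original = 0.009277 × 250.0/25.17 = 0.09214 mol/L

0.09214 mol/L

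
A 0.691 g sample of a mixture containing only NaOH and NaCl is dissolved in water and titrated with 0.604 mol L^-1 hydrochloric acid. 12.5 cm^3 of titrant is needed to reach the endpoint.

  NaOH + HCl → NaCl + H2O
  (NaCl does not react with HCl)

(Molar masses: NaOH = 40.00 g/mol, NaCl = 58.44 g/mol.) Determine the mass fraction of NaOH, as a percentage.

n(HCl) = 0.0125 × 0.604 = 7.55 × 10^-3 mol
Let x = n(NaOH), y = n(NaCl).
Titrant: 1x = 7.55 × 10^-3;  mass: 40.00x + 58.44y = 0.691
Solving, x = 7.55 × 10^-3 mol, y = 6.66 × 10^-3 mol
mass of NaOH = 7.55 × 10^-3 × 40.00 = 0.302 g
% NaOH = 0.302 / 0.691 × 100 = 43.7 %

43.7 %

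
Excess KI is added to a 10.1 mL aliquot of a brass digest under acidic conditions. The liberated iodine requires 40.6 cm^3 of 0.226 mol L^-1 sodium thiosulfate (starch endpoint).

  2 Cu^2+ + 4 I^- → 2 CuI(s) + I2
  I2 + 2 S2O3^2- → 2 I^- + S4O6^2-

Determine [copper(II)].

0.908 mol/L

n(S2O3^2-) = 0.0406 × 0.226 = 9.18 × 10^-3 mol
n(I2) = n(S2O3^2-)/2 = 4.59 × 10^-3 mol
From the 2:1 ratio, n(Cu2+) in the aliquot = 2/1 × 4.59 × 10^-3 = 9.18 × 10^-3 mol
[Cu2+] = 9.18 × 10^-3 / 0.0101 = 0.908 mol/L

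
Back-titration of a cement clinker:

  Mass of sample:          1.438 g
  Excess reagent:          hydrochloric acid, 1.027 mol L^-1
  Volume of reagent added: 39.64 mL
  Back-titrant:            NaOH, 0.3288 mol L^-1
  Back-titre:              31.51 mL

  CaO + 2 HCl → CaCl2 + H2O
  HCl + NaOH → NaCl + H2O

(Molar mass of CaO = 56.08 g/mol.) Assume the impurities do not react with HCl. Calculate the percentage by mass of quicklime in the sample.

59.18 %

n(HCl) added = 0.03964 × 1.027 = 0.04071 mol
n(NaOH) used in back-titration = 0.03151 × 0.3288 = 0.01036 mol
n(HCl) left over = 0.01036 mol (1:1 ratio)
n(HCl) consumed by analyte = 0.04071 − 0.01036 = 0.03035 mol
From the 1:2 ratio, n(CaO) = 1/2 × 0.03035 = 0.01517 mol
mass of CaO = 0.01517 × 56.08 = 0.8510 g
% CaO = 0.8510 / 1.438 × 100 = 59.18 %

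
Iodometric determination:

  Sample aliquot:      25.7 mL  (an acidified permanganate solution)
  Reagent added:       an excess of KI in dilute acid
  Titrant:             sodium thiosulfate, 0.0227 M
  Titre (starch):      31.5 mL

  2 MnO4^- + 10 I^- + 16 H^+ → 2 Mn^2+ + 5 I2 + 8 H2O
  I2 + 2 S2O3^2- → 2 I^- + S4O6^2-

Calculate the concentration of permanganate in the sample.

0.00556 M

n(S2O3^2-) = 0.0315 × 0.0227 = 7.15 × 10^-4 mol
n(I2) = n(S2O3^2-)/2 = 3.58 × 10^-4 mol
From the 2:5 ratio, n(MnO4^-) in the aliquot = 2/5 × 3.58 × 10^-4 = 1.43 × 10^-4 mol
[MnO4^-] = 1.43 × 10^-4 / 0.0257 = 0.00556 mol/L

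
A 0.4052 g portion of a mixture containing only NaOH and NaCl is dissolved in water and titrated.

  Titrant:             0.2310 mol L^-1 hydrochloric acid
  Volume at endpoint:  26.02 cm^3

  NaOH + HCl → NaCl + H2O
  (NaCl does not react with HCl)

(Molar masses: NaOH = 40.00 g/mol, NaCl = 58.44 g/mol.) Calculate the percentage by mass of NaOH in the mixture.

59.33 %

n(HCl) = 0.02602 × 0.2310 = 6.011 × 10^-3 mol
Let x = n(NaOH), y = n(NaCl).
Titrant: 1x = 6.011 × 10^-3;  mass: 40.00x + 58.44y = 0.4052
Solving, x = 6.011 × 10^-3 mol, y = 2.820 × 10^-3 mol
mass of NaOH = 6.011 × 10^-3 × 40.00 = 0.2404 g
% NaOH = 0.2404 / 0.4052 × 100 = 59.33 %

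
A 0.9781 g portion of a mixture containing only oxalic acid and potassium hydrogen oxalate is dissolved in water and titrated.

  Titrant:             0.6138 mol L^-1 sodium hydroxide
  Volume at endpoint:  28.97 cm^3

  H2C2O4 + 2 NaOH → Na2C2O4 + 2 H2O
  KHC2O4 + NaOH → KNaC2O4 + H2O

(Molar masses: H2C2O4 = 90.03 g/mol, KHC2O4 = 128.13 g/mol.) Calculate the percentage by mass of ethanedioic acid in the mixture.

n(NaOH) = 0.02897 × 0.6138 = 0.01778 mol
Let x = n(H2C2O4), y = n(KHC2O4).
Titrant: 2x + 1y = 0.01778;  mass: 90.03x + 128.13y = 0.9781
Solving, x = 7.822 × 10^-3 mol, y = 2.137 × 10^-3 mol
mass of H2C2O4 = 7.822 × 10^-3 × 90.03 = 0.7042 g
% H2C2O4 = 0.7042 / 0.9781 × 100 = 72.00 %

72.00 %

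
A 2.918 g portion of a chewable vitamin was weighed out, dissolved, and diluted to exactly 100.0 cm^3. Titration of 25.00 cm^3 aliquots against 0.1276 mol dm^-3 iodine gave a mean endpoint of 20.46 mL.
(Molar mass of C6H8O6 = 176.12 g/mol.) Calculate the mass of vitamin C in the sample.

1.839 g

C6H8O6 + I2 → C6H6O6 + 2 HI
n(I2) per titration = 0.02046 × 0.1276 = 2.611 × 10^-3 mol
n(C6H8O6) in each aliquot = 2.611 × 10^-3 mol (1:1 ratio)
n(C6H8O6) in the whole flask = 2.611 × 10^-3 × 100.0/25.00 = 0.01044 mol
mass of C6H8O6 = 0.01044 × 176.12 = 1.839 g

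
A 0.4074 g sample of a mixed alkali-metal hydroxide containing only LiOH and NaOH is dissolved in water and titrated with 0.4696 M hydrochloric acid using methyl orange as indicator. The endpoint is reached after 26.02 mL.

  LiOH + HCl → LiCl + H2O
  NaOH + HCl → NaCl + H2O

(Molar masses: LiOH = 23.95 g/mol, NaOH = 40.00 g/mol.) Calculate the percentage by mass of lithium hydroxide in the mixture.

n(HCl) = 0.02602 × 0.4696 = 0.01222 mol
Let x = n(LiOH), y = n(NaOH).
Titrant: 1x + 1y = 0.01222;  mass: 23.95x + 40.00y = 0.4074
Solving, x = 5.069 × 10^-3 mol, y = 7.150 × 10^-3 mol
mass of LiOH = 5.069 × 10^-3 × 23.95 = 0.1214 g
% LiOH = 0.1214 / 0.4074 × 100 = 29.80 %

29.80 %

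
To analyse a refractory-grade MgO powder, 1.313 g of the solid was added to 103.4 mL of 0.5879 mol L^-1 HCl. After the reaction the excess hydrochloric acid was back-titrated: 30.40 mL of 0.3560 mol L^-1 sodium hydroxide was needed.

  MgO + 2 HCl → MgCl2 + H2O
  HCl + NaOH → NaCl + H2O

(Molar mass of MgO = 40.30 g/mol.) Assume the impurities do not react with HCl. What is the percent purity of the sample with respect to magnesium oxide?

n(HCl) added = 0.1034 × 0.5879 = 0.06079 mol
n(NaOH) used in back-titration = 0.03040 × 0.3560 = 0.01082 mol
n(HCl) left over = 0.01082 mol (1:1 ratio)
n(HCl) consumed by analyte = 0.06079 − 0.01082 = 0.04997 mol
From the 1:2 ratio, n(MgO) = 1/2 × 0.04997 = 0.02498 mol
mass of MgO = 0.02498 × 40.30 = 1.007 g
% MgO = 1.007 / 1.313 × 100 = 76.68 %

76.68 %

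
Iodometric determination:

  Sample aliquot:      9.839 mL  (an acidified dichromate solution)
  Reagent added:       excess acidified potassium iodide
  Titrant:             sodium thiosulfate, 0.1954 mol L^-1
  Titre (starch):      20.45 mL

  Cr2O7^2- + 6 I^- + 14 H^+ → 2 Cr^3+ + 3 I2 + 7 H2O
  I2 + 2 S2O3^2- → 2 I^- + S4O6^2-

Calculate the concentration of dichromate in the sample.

0.06769 mol/L

n(S2O3^2-) = 0.02045 × 0.1954 = 3.996 × 10^-3 mol
n(I2) = n(S2O3^2-)/2 = 1.998 × 10^-3 mol
From the 1:3 ratio, n(Cr2O7^2-) in the aliquot = 1/3 × 1.998 × 10^-3 = 6.660 × 10^-4 mol
[Cr2O7^2-] = 6.660 × 10^-4 / 0.009839 = 0.06769 mol/L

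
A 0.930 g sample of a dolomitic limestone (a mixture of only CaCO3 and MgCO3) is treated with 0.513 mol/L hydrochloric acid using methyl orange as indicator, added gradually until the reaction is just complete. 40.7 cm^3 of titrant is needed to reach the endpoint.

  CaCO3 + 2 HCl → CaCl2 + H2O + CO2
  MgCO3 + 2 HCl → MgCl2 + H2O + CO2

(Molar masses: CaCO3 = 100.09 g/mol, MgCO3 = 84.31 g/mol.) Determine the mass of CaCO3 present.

0.316 g

n(HCl) = 0.0407 × 0.513 = 0.0209 mol
Let x = n(CaCO3), y = n(MgCO3).
Titrant: 2x + 2y = 0.0209;  mass: 100.09x + 84.31y = 0.930
Solving, x = 3.16 × 10^-3 mol, y = 7.28 × 10^-3 mol
mass of CaCO3 = 3.16 × 10^-3 × 100.09 = 0.316 g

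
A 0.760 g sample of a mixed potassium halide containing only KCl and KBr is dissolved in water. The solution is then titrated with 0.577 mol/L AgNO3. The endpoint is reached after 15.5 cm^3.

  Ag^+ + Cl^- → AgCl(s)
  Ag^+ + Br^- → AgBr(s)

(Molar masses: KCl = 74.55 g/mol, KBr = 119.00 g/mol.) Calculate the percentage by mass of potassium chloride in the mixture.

n(AgNO3) = 0.0155 × 0.577 = 8.94 × 10^-3 mol
Let x = n(KCl), y = n(KBr).
Titrant: 1x + 1y = 8.94 × 10^-3;  mass: 74.55x + 119.00y = 0.760
Solving, x = 6.85 × 10^-3 mol, y = 2.10 × 10^-3 mol
mass of KCl = 6.85 × 10^-3 × 74.55 = 0.510 g
% KCl = 0.510 / 0.760 × 100 = 67.1 %

67.1 %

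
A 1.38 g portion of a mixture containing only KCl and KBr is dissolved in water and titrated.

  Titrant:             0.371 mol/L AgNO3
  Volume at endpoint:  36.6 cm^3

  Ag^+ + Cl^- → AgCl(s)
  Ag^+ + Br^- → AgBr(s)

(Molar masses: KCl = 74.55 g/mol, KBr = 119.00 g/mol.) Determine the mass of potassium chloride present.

0.396 g

n(AgNO3) = 0.0366 × 0.371 = 0.0136 mol
Let x = n(KCl), y = n(KBr).
Titrant: 1x + 1y = 0.0136;  mass: 74.55x + 119.00y = 1.38
Solving, x = 5.31 × 10^-3 mol, y = 8.27 × 10^-3 mol
mass of KCl = 5.31 × 10^-3 × 74.55 = 0.396 g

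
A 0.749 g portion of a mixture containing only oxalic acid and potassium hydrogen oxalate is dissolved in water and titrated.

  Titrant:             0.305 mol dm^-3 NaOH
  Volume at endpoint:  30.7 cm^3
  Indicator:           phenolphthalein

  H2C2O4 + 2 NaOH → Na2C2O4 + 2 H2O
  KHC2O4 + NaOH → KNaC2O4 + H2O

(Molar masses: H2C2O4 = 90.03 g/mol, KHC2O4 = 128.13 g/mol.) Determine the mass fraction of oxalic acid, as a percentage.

32.6 %

n(NaOH) = 0.0307 × 0.305 = 9.36 × 10^-3 mol
Let x = n(H2C2O4), y = n(KHC2O4).
Titrant: 2x + 1y = 9.36 × 10^-3;  mass: 90.03x + 128.13y = 0.749
Solving, x = 2.71 × 10^-3 mol, y = 3.94 × 10^-3 mol
mass of H2C2O4 = 2.71 × 10^-3 × 90.03 = 0.244 g
% H2C2O4 = 0.244 / 0.749 × 100 = 32.6 %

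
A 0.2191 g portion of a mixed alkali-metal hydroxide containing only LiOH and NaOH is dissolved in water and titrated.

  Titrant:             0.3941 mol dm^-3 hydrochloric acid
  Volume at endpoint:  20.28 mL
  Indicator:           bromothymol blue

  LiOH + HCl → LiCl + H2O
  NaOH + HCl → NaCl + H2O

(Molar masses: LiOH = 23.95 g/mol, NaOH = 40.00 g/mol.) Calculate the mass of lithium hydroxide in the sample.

0.1501 g

n(HCl) = 0.02028 × 0.3941 = 7.992 × 10^-3 mol
Let x = n(LiOH), y = n(NaOH).
Titrant: 1x + 1y = 7.992 × 10^-3;  mass: 23.95x + 40.00y = 0.2191
Solving, x = 6.268 × 10^-3 mol, y = 1.725 × 10^-3 mol
mass of LiOH = 6.268 × 10^-3 × 23.95 = 0.1501 g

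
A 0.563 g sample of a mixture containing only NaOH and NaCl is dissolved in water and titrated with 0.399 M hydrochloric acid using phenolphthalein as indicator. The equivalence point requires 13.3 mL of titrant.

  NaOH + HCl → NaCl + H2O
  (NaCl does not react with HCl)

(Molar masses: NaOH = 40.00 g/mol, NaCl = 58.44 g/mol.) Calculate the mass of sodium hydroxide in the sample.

n(HCl) = 0.0133 × 0.399 = 5.31 × 10^-3 mol
Let x = n(NaOH), y = n(NaCl).
Titrant: 1x = 5.31 × 10^-3;  mass: 40.00x + 58.44y = 0.563
Solving, x = 5.31 × 10^-3 mol, y = 6.00 × 10^-3 mol
mass of NaOH = 5.31 × 10^-3 × 40.00 = 0.212 g

0.212 g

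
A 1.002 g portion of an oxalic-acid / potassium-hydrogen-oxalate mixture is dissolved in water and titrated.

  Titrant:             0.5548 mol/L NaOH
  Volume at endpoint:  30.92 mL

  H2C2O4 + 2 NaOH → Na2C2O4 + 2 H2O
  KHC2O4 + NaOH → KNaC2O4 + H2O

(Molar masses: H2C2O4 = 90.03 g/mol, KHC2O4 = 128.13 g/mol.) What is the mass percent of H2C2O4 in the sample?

n(NaOH) = 0.03092 × 0.5548 = 0.01715 mol
Let x = n(H2C2O4), y = n(KHC2O4).
Titrant: 2x + 1y = 0.01715;  mass: 90.03x + 128.13y = 1.002
Solving, x = 7.195 × 10^-3 mol, y = 2.765 × 10^-3 mol
mass of H2C2O4 = 7.195 × 10^-3 × 90.03 = 0.6477 g
% H2C2O4 = 0.6477 / 1.002 × 100 = 64.65 %

64.65 %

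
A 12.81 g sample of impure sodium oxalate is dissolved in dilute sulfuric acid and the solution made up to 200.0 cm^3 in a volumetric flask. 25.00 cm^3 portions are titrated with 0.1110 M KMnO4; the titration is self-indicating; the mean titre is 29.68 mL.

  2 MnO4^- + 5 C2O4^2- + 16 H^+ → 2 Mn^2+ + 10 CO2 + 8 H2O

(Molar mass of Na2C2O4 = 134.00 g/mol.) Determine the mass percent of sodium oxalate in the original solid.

n(KMnO4) per titration = 0.02968 × 0.1110 = 3.294 × 10^-3 mol
From the 5:2 ratio, n(Na2C2O4) in each aliquot = 5/2 × 3.294 × 10^-3 = 8.236 × 10^-3 mol
n(Na2C2O4) in the whole flask = 8.236 × 10^-3 × 200.0/25.00 = 0.06589 mol
mass of Na2C2O4 = 0.06589 × 134.00 = 8.829 g
% Na2C2O4 = 8.829 / 12.81 × 100 = 68.92 %

68.92 %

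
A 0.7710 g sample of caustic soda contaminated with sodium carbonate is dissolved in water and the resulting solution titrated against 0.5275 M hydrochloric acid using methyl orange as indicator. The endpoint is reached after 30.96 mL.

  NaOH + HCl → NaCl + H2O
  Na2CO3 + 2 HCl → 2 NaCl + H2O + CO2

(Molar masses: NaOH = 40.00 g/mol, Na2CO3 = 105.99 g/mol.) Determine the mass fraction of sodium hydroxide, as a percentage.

n(HCl) = 0.03096 × 0.5275 = 0.01633 mol
Let x = n(NaOH), y = n(Na2CO3).
Titrant: 1x + 2y = 0.01633;  mass: 40.00x + 105.99y = 0.7710
Solving, x = 7.271 × 10^-3 mol, y = 4.530 × 10^-3 mol
mass of NaOH = 7.271 × 10^-3 × 40.00 = 0.2908 g
% NaOH = 0.2908 / 0.7710 × 100 = 37.72 %

37.72 %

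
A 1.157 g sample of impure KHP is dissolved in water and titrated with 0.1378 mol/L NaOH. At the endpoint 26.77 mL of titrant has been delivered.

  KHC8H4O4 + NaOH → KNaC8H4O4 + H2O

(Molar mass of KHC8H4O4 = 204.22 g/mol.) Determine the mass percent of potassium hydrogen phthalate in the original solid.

65.11 %

n(NaOH) = 0.02677 L × 0.1378 mol/L = 3.689 × 10^-3 mol
n(KHC8H4O4) = 3.689 × 10^-3 mol (1:1 ratio)
mass of KHC8H4O4 = 3.689 × 10^-3 × 204.22 g/mol = 0.7533 g
% KHC8H4O4 = 0.7533 / 1.157 × 100 = 65.11 %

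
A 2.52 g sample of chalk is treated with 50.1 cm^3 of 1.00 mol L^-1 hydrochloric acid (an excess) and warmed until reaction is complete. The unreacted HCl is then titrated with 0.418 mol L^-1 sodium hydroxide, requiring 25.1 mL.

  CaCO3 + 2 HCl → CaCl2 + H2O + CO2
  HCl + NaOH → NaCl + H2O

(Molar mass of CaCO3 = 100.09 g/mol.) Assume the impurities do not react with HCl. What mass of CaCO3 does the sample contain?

1.98 g

n(HCl) added = 0.0501 × 1.00 = 0.0501 mol
n(NaOH) used in back-titration = 0.0251 × 0.418 = 0.0105 mol
n(HCl) left over = 0.0105 mol (1:1 ratio)
n(HCl) consumed by analyte = 0.0501 − 0.0105 = 0.0396 mol
From the 1:2 ratio, n(CaCO3) = 1/2 × 0.0396 = 0.0198 mol
mass of CaCO3 = 0.0198 × 100.09 = 1.98 g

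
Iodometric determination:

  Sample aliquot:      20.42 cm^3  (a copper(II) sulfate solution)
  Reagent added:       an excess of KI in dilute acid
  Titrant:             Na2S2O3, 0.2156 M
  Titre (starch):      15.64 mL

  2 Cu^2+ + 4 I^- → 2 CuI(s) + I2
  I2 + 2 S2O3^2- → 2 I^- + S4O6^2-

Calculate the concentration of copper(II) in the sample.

0.1651 M

n(S2O3^2-) = 0.01564 × 0.2156 = 3.372 × 10^-3 mol
n(I2) = n(S2O3^2-)/2 = 1.686 × 10^-3 mol
From the 2:1 ratio, n(Cu2+) in the aliquot = 2/1 × 1.686 × 10^-3 = 3.372 × 10^-3 mol
[Cu2+] = 3.372 × 10^-3 / 0.02042 = 0.1651 mol/L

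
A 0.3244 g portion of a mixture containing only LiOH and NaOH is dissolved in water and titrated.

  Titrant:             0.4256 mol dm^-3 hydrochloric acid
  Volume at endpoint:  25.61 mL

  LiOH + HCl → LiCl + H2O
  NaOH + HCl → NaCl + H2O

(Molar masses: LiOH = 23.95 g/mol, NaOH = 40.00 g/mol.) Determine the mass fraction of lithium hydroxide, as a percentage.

51.33 %

n(HCl) = 0.02561 × 0.4256 = 0.01090 mol
Let x = n(LiOH), y = n(NaOH).
Titrant: 1x + 1y = 0.01090;  mass: 23.95x + 40.00y = 0.3244
Solving, x = 6.952 × 10^-3 mol, y = 3.947 × 10^-3 mol
mass of LiOH = 6.952 × 10^-3 × 23.95 = 0.1665 g
% LiOH = 0.1665 / 0.3244 × 100 = 51.33 %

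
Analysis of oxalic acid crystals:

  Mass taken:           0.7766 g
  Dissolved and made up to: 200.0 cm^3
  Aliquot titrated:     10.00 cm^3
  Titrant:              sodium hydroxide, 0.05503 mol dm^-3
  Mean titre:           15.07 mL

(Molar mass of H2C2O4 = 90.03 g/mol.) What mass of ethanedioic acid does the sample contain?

H2C2O4 + 2 NaOH → Na2C2O4 + 2 H2O
n(NaOH) per titration = 0.01507 × 0.05503 = 8.293 × 10^-4 mol
From the 1:2 ratio, n(H2C2O4) in each aliquot = 1/2 × 8.293 × 10^-4 = 4.147 × 10^-4 mol
n(H2C2O4) in the whole flask = 4.147 × 10^-4 × 200.0/10.00 = 8.293 × 10^-3 mol
mass of H2C2O4 = 8.293 × 10^-3 × 90.03 = 0.7466 g

0.7466 g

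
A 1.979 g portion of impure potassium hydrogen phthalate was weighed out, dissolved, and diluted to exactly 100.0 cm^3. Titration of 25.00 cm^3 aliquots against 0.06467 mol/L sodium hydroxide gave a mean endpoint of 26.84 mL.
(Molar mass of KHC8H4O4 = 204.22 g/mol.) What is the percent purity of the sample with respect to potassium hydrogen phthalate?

71.65 %

KHC8H4O4 + NaOH → KNaC8H4O4 + H2O
n(NaOH) per titration = 0.02684 × 0.06467 = 1.736 × 10^-3 mol
n(KHC8H4O4) in each aliquot = 1.736 × 10^-3 mol (1:1 ratio)
n(KHC8H4O4) in the whole flask = 1.736 × 10^-3 × 100.0/25.00 = 6.943 × 10^-3 mol
mass of KHC8H4O4 = 6.943 × 10^-3 × 204.22 = 1.418 g
% KHC8H4O4 = 1.418 / 1.979 × 100 = 71.65 %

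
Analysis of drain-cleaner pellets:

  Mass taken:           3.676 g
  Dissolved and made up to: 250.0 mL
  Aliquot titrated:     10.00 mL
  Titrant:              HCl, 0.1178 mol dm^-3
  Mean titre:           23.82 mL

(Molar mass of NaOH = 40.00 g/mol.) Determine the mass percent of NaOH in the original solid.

76.33 %

NaOH + HCl → NaCl + H2O
n(HCl) per titration = 0.02382 × 0.1178 = 2.806 × 10^-3 mol
n(NaOH) in each aliquot = 2.806 × 10^-3 mol (1:1 ratio)
n(NaOH) in the whole flask = 2.806 × 10^-3 × 250.0/10.00 = 0.07015 mol
mass of NaOH = 0.07015 × 40.00 = 2.806 g
% NaOH = 2.806 / 3.676 × 100 = 76.33 %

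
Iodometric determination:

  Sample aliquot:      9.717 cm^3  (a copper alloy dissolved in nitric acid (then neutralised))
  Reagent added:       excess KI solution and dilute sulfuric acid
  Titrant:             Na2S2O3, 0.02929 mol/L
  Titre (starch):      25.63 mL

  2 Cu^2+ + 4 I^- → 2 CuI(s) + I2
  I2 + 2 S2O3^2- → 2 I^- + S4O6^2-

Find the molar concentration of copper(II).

0.07726 mol/L

n(S2O3^2-) = 0.02563 × 0.02929 = 7.507 × 10^-4 mol
n(I2) = n(S2O3^2-)/2 = 3.754 × 10^-4 mol
From the 2:1 ratio, n(Cu2+) in the aliquot = 2/1 × 3.754 × 10^-4 = 7.507 × 10^-4 mol
[Cu2+] = 7.507 × 10^-4 / 0.009717 = 0.07726 mol/L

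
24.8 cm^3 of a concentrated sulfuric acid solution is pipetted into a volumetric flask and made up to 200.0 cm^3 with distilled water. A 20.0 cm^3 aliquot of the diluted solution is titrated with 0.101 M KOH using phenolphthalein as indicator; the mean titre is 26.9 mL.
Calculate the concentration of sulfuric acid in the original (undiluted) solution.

0.548 M

H2SO4 + 2 KOH → K2SO4 + 2 H2O
n(KOH) = 0.0269 × 0.101 = 2.72 × 10^-3 mol
From the 1:2 ratio, n(H2SO4) in the aliquot = 1/2 × 2.72 × 10^-3 = 1.36 × 10^-3 mol
[H2SO4]_dilute = 1.36 × 10^-3 / 0.0200 = 0.0679 mol/L
Dilution factor = 200.0 / 24.8 = 8.065
[H2SO4]_stock = 0.0679 × 8.065 = 0.548 mol/L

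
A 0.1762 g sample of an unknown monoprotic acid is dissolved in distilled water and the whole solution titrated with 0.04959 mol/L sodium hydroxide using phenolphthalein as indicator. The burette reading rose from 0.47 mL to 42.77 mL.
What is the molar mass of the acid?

84.00 g/mol

n(NaOH) = 0.04230 L × 0.04959 mol/L = 2.098 × 10^-3 mol
n(HA) = 2.098 × 10^-3 mol (1:1 ratio)
M = m / n = 0.1762 g / 2.098 × 10^-3 mol = 84.00 g/mol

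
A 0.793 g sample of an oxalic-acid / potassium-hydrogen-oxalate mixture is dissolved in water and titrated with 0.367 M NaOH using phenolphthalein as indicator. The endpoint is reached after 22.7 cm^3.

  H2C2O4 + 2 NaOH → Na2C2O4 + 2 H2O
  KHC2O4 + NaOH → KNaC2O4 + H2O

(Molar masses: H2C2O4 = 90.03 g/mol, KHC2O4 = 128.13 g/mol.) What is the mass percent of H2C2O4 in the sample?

18.7 %

n(NaOH) = 0.0227 × 0.367 = 8.33 × 10^-3 mol
Let x = n(H2C2O4), y = n(KHC2O4).
Titrant: 2x + 1y = 8.33 × 10^-3;  mass: 90.03x + 128.13y = 0.793
Solving, x = 1.65 × 10^-3 mol, y = 5.03 × 10^-3 mol
mass of H2C2O4 = 1.65 × 10^-3 × 90.03 = 0.149 g
% H2C2O4 = 0.149 / 0.793 × 100 = 18.7 %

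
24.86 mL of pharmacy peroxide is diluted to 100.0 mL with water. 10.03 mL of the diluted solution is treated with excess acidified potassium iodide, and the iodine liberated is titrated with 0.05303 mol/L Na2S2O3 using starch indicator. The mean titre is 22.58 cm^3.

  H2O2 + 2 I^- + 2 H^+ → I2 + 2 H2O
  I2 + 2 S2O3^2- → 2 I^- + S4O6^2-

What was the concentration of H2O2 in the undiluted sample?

n(S2O3^2-) = 0.02258 × 0.05303 = 1.197 × 10^-3 mol
n(I2) = n(S2O3^2-)/2 = 5.987 × 10^-4 mol
n(H2O2) in the aliquot = 5.987 × 10^-4 mol (1:1 ratio)
[H2O2]_dilute = 5.987 × 10^-4 / 0.01003 = 0.05969 mol/L
[H2O2]_original = 0.05969 × 100.0/24.86 = 0.2401 mol/L

0.2401 mol/L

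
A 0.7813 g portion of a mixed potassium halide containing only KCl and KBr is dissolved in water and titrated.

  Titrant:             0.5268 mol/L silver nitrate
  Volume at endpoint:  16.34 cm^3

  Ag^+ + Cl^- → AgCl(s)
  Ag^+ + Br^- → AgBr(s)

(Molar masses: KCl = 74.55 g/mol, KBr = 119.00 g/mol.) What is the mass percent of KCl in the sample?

52.17 %

n(AgNO3) = 0.01634 × 0.5268 = 8.608 × 10^-3 mol
Let x = n(KCl), y = n(KBr).
Titrant: 1x + 1y = 8.608 × 10^-3;  mass: 74.55x + 119.00y = 0.7813
Solving, x = 5.468 × 10^-3 mol, y = 3.140 × 10^-3 mol
mass of KCl = 5.468 × 10^-3 × 74.55 = 0.4076 g
% KCl = 0.4076 / 0.7813 × 100 = 52.17 %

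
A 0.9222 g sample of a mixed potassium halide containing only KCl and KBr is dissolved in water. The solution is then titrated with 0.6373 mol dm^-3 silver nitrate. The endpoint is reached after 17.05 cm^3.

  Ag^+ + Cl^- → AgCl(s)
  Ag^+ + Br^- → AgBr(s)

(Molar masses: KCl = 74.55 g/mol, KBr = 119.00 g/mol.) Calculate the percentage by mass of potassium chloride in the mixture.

67.44 %

n(AgNO3) = 0.01705 × 0.6373 = 0.01087 mol
Let x = n(KCl), y = n(KBr).
Titrant: 1x + 1y = 0.01087;  mass: 74.55x + 119.00y = 0.9222
Solving, x = 8.343 × 10^-3 mol, y = 2.523 × 10^-3 mol
mass of KCl = 8.343 × 10^-3 × 74.55 = 0.6220 g
% KCl = 0.6220 / 0.9222 × 100 = 67.44 %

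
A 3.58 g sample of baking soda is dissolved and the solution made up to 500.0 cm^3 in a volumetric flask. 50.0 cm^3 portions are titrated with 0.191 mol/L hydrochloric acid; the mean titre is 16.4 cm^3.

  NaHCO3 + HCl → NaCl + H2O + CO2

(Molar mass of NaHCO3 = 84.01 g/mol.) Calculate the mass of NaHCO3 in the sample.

2.63 g

n(HCl) per titration = 0.0164 × 0.191 = 3.13 × 10^-3 mol
n(NaHCO3) in each aliquot = 3.13 × 10^-3 mol (1:1 ratio)
n(NaHCO3) in the whole flask = 3.13 × 10^-3 × 500.0/50.0 = 0.0313 mol
mass of NaHCO3 = 0.0313 × 84.01 = 2.63 g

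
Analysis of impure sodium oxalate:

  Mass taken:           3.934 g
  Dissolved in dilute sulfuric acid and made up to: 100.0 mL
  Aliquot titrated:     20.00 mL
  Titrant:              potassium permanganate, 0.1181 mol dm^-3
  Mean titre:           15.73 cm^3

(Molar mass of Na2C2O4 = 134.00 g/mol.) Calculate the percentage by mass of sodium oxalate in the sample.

79.10 %

2 MnO4^- + 5 C2O4^2- + 16 H^+ → 2 Mn^2+ + 10 CO2 + 8 H2O
n(KMnO4) per titration = 0.01573 × 0.1181 = 1.858 × 10^-3 mol
From the 5:2 ratio, n(Na2C2O4) in each aliquot = 5/2 × 1.858 × 10^-3 = 4.644 × 10^-3 mol
n(Na2C2O4) in the whole flask = 4.644 × 10^-3 × 100.0/20.00 = 0.02322 mol
mass of Na2C2O4 = 0.02322 × 134.00 = 3.112 g
% Na2C2O4 = 3.112 / 3.934 × 100 = 79.10 %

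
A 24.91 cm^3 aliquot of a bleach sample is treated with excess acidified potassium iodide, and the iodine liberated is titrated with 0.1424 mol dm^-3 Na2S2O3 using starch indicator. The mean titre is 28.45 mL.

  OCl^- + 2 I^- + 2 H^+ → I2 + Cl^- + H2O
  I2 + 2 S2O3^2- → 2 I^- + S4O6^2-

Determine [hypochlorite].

0.08132 mol/L

n(S2O3^2-) = 0.02845 × 0.1424 = 4.051 × 10^-3 mol
n(I2) = n(S2O3^2-)/2 = 2.026 × 10^-3 mol
n(OCl^-) in the aliquot = 2.026 × 10^-3 mol (1:1 ratio)
[OCl^-] = 2.026 × 10^-3 / 0.02491 = 0.08132 mol/L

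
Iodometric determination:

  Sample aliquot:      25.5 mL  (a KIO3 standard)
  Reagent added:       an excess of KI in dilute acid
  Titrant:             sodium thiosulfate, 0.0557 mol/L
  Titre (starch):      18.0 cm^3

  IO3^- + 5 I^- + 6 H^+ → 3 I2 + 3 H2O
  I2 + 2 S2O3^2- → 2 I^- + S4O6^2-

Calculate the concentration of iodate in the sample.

n(S2O3^2-) = 0.0180 × 0.0557 = 1.00 × 10^-3 mol
n(I2) = n(S2O3^2-)/2 = 5.01 × 10^-4 mol
From the 1:3 ratio, n(IO3^-) in the aliquot = 1/3 × 5.01 × 10^-4 = 1.67 × 10^-4 mol
[IO3^-] = 1.67 × 10^-4 / 0.0255 = 0.00655 mol/L

0.00655 mol/L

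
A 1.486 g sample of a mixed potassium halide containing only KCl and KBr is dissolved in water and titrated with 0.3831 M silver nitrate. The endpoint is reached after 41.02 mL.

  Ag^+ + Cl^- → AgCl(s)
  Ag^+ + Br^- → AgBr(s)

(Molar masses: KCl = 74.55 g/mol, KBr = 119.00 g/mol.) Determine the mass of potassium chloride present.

0.6441 g

n(AgNO3) = 0.04102 × 0.3831 = 0.01571 mol
Let x = n(KCl), y = n(KBr).
Titrant: 1x + 1y = 0.01571;  mass: 74.55x + 119.00y = 1.486
Solving, x = 8.640 × 10^-3 mol, y = 7.075 × 10^-3 mol
mass of KCl = 8.640 × 10^-3 × 74.55 = 0.6441 g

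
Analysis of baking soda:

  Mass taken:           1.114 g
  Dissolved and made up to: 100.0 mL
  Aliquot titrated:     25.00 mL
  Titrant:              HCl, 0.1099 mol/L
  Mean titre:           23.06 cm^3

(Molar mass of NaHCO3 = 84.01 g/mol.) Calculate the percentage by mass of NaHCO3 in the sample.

76.45 %

NaHCO3 + HCl → NaCl + H2O + CO2
n(HCl) per titration = 0.02306 × 0.1099 = 2.534 × 10^-3 mol
n(NaHCO3) in each aliquot = 2.534 × 10^-3 mol (1:1 ratio)
n(NaHCO3) in the whole flask = 2.534 × 10^-3 × 100.0/25.00 = 0.01014 mol
mass of NaHCO3 = 0.01014 × 84.01 = 0.8516 g
% NaHCO3 = 0.8516 / 1.114 × 100 = 76.45 %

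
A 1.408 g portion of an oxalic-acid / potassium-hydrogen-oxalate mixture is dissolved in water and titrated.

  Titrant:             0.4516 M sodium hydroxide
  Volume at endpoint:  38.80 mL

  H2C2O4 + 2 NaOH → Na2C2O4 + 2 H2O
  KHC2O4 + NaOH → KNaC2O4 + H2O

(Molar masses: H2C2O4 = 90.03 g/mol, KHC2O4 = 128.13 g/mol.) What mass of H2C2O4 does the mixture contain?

0.4534 g

n(NaOH) = 0.03880 × 0.4516 = 0.01752 mol
Let x = n(H2C2O4), y = n(KHC2O4).
Titrant: 2x + 1y = 0.01752;  mass: 90.03x + 128.13y = 1.408
Solving, x = 5.036 × 10^-3 mol, y = 7.450 × 10^-3 mol
mass of H2C2O4 = 5.036 × 10^-3 × 90.03 = 0.4534 g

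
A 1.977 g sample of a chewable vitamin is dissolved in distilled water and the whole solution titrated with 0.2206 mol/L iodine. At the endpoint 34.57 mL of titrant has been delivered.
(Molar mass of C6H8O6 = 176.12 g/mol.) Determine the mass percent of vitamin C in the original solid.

67.94 %

C6H8O6 + I2 → C6H6O6 + 2 HI
n(I2) = 0.03457 L × 0.2206 mol/L = 7.626 × 10^-3 mol
n(C6H8O6) = 7.626 × 10^-3 mol (1:1 ratio)
mass of C6H8O6 = 7.626 × 10^-3 × 176.12 g/mol = 1.343 g
% C6H8O6 = 1.343 / 1.977 × 100 = 67.94 %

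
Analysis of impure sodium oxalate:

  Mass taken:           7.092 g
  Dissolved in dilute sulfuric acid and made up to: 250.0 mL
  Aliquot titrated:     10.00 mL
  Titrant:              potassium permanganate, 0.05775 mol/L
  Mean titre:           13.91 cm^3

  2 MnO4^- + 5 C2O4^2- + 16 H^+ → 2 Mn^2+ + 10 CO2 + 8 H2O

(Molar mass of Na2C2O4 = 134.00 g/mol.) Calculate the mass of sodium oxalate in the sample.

6.728 g

n(KMnO4) per titration = 0.01391 × 0.05775 = 8.033 × 10^-4 mol
From the 5:2 ratio, n(Na2C2O4) in each aliquot = 5/2 × 8.033 × 10^-4 = 2.008 × 10^-3 mol
n(Na2C2O4) in the whole flask = 2.008 × 10^-3 × 250.0/10.00 = 0.05021 mol
mass of Na2C2O4 = 0.05021 × 134.00 = 6.728 g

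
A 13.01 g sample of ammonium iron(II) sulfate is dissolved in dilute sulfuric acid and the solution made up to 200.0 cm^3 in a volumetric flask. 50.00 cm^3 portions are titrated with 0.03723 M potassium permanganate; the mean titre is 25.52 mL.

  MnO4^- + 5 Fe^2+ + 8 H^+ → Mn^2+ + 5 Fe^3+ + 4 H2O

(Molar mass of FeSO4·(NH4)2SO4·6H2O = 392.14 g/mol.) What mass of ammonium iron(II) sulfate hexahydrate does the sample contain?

n(KMnO4) per titration = 0.02552 × 0.03723 = 9.501 × 10^-4 mol
From the 5:1 ratio, n(FeSO4·(NH4)2SO4·6H2O) in each aliquot = 5/1 × 9.501 × 10^-4 = 4.751 × 10^-3 mol
n(FeSO4·(NH4)2SO4·6H2O) in the whole flask = 4.751 × 10^-3 × 200.0/50.00 = 0.01900 mol
mass of FeSO4·(NH4)2SO4·6H2O = 0.01900 × 392.14 = 7.452 g

7.452 g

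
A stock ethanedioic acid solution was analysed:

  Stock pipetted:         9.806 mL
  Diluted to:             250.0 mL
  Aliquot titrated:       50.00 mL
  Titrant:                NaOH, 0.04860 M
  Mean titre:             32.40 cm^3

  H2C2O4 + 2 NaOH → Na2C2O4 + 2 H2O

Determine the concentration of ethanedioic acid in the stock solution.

n(NaOH) = 0.03240 × 0.04860 = 1.575 × 10^-3 mol
From the 1:2 ratio, n(H2C2O4) in the aliquot = 1/2 × 1.575 × 10^-3 = 7.873 × 10^-4 mol
[H2C2O4]_dilute = 7.873 × 10^-4 / 0.05000 = 0.01575 mol/L
Dilution factor = 250.0 / 9.806 = 25.49
[H2C2O4]_stock = 0.01575 × 25.49 = 0.4014 mol/L

0.4014 M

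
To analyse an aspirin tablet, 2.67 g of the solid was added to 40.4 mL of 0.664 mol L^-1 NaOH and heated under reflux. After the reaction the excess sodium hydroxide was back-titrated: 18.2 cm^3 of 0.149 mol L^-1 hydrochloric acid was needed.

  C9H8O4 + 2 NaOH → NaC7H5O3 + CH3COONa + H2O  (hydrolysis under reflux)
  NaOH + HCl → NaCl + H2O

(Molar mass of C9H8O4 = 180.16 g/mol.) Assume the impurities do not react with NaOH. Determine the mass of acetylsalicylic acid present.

n(NaOH) added = 0.0404 × 0.664 = 0.0268 mol
n(HCl) used in back-titration = 0.0182 × 0.149 = 2.71 × 10^-3 mol
n(NaOH) left over = 2.71 × 10^-3 mol (1:1 ratio)
n(NaOH) consumed by analyte = 0.0268 − 2.71 × 10^-3 = 0.0241 mol
From the 1:2 ratio, n(C9H8O4) = 1/2 × 0.0241 = 0.0121 mol
mass of C9H8O4 = 0.0121 × 180.16 = 2.17 g

2.17 g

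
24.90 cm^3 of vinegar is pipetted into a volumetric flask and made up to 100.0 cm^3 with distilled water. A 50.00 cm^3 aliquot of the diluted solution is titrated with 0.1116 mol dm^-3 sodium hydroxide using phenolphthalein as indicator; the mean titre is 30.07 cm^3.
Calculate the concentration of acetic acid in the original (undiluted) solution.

0.2695 mol/L

CH3COOH + NaOH → CH3COONa + H2O
n(NaOH) = 0.03007 × 0.1116 = 3.356 × 10^-3 mol
n(CH3COOH) in the aliquot = 3.356 × 10^-3 mol (1:1 ratio)
[CH3COOH]_dilute = 3.356 × 10^-3 / 0.05000 = 0.06712 mol/L
Dilution factor = 100.0 / 24.90 = 4.016
[CH3COOH]_stock = 0.06712 × 4.016 = 0.2695 mol/L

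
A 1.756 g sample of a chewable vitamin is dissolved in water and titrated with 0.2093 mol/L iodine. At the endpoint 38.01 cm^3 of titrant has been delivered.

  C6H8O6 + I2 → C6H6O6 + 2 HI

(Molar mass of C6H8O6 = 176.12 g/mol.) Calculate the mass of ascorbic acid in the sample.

n(I2) = 0.03801 L × 0.2093 mol/L = 7.955 × 10^-3 mol
n(C6H8O6) = 7.955 × 10^-3 mol (1:1 ratio)
mass of C6H8O6 = 7.955 × 10^-3 × 176.12 g/mol = 1.401 g

1.401 g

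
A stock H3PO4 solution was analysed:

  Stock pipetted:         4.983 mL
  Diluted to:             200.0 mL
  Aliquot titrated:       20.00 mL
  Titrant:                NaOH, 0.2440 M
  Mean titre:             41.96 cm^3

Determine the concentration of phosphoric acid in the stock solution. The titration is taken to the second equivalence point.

10.27 M

H3PO4 + 2 NaOH → Na2HPO4 + 2 H2O
n(NaOH) = 0.04196 × 0.2440 = 0.01024 mol
From the 1:2 ratio, n(H3PO4) in the aliquot = 1/2 × 0.01024 = 5.119 × 10^-3 mol
[H3PO4]_dilute = 5.119 × 10^-3 / 0.02000 = 0.2560 mol/L
Dilution factor = 200.0 / 4.983 = 40.14
[H3PO4]_stock = 0.2560 × 40.14 = 10.27 mol/L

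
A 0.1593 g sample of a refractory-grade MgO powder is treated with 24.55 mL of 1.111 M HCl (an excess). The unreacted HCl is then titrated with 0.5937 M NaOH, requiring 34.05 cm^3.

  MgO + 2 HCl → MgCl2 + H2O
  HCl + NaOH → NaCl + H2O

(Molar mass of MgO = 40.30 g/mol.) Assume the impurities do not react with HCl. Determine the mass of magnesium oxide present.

0.1423 g

n(HCl) added = 0.02455 × 1.111 = 0.02728 mol
n(NaOH) used in back-titration = 0.03405 × 0.5937 = 0.02022 mol
n(HCl) left over = 0.02022 mol (1:1 ratio)
n(HCl) consumed by analyte = 0.02728 − 0.02022 = 7.060 × 10^-3 mol
From the 1:2 ratio, n(MgO) = 1/2 × 7.060 × 10^-3 = 3.530 × 10^-3 mol
mass of MgO = 3.530 × 10^-3 × 40.30 = 0.1423 g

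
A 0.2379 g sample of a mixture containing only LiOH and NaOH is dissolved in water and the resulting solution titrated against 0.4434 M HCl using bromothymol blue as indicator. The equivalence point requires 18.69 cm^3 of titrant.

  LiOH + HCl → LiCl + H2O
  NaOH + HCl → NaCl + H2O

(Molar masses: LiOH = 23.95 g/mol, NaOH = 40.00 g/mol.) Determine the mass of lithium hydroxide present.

n(HCl) = 0.01869 × 0.4434 = 8.287 × 10^-3 mol
Let x = n(LiOH), y = n(NaOH).
Titrant: 1x + 1y = 8.287 × 10^-3;  mass: 23.95x + 40.00y = 0.2379
Solving, x = 5.831 × 10^-3 mol, y = 2.456 × 10^-3 mol
mass of LiOH = 5.831 × 10^-3 × 23.95 = 0.1396 g

0.1396 g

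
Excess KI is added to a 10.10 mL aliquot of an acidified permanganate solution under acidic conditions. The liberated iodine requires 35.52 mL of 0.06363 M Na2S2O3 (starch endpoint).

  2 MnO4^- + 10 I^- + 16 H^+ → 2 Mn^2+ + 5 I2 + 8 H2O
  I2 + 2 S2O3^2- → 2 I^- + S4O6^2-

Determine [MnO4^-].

0.04476 M

n(S2O3^2-) = 0.03552 × 0.06363 = 2.260 × 10^-3 mol
n(I2) = n(S2O3^2-)/2 = 1.130 × 10^-3 mol
From the 2:5 ratio, n(MnO4^-) in the aliquot = 2/5 × 1.130 × 10^-3 = 4.520 × 10^-4 mol
[MnO4^-] = 4.520 × 10^-4 / 0.01010 = 0.04476 mol/L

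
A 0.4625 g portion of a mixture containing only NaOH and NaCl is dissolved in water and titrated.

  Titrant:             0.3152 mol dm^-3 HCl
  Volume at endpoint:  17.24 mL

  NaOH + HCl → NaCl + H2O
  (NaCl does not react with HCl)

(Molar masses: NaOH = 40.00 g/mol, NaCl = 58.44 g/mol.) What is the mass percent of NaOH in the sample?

47.00 %

n(HCl) = 0.01724 × 0.3152 = 5.434 × 10^-3 mol
Let x = n(NaOH), y = n(NaCl).
Titrant: 1x = 5.434 × 10^-3;  mass: 40.00x + 58.44y = 0.4625
Solving, x = 5.434 × 10^-3 mol, y = 4.195 × 10^-3 mol
mass of NaOH = 5.434 × 10^-3 × 40.00 = 0.2174 g
% NaOH = 0.2174 / 0.4625 × 100 = 47.00 %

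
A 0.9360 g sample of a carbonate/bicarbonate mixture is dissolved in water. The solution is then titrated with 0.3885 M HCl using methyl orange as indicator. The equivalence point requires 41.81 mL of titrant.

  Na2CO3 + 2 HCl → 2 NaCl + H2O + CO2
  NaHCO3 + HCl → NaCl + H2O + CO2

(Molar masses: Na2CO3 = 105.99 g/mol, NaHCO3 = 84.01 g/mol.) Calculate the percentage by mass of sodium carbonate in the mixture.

78.24 %

n(HCl) = 0.04181 × 0.3885 = 0.01624 mol
Let x = n(Na2CO3), y = n(NaHCO3).
Titrant: 2x + 1y = 0.01624;  mass: 105.99x + 84.01y = 0.9360
Solving, x = 6.909 × 10^-3 mol, y = 2.424 × 10^-3 mol
mass of Na2CO3 = 6.909 × 10^-3 × 105.99 = 0.7323 g
% Na2CO3 = 0.7323 / 0.9360 × 100 = 78.24 %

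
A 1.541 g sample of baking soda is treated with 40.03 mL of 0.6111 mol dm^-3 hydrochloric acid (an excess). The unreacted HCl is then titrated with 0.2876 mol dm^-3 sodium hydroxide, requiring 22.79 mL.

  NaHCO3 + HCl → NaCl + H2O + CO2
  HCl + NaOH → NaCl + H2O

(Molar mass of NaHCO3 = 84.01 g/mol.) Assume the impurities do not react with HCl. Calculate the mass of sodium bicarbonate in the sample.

n(HCl) added = 0.04003 × 0.6111 = 0.02446 mol
n(NaOH) used in back-titration = 0.02279 × 0.2876 = 6.554 × 10^-3 mol
n(HCl) left over = 6.554 × 10^-3 mol (1:1 ratio)
n(HCl) consumed by analyte = 0.02446 − 6.554 × 10^-3 = 0.01791 mol
n(NaHCO3) = 0.01791 mol (1:1 ratio)
mass of NaHCO3 = 0.01791 × 84.01 = 1.504 g

1.504 g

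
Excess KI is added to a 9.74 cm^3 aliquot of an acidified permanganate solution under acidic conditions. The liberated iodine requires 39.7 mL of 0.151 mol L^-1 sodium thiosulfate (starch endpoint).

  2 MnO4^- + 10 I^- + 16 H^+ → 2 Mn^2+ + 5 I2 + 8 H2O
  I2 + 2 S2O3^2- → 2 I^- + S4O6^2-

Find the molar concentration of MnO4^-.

0.123 mol/L

n(S2O3^2-) = 0.0397 × 0.151 = 5.99 × 10^-3 mol
n(I2) = n(S2O3^2-)/2 = 3.00 × 10^-3 mol
From the 2:5 ratio, n(MnO4^-) in the aliquot = 2/5 × 3.00 × 10^-3 = 1.20 × 10^-3 mol
[MnO4^-] = 1.20 × 10^-3 / 0.00974 = 0.123 mol/L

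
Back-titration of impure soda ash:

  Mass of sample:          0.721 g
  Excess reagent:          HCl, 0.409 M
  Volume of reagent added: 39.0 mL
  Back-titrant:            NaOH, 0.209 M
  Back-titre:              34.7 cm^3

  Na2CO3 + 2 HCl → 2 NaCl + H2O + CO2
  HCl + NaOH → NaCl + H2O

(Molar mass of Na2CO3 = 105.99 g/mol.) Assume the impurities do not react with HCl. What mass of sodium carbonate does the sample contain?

n(HCl) added = 0.0390 × 0.409 = 0.0160 mol
n(NaOH) used in back-titration = 0.0347 × 0.209 = 7.25 × 10^-3 mol
n(HCl) left over = 7.25 × 10^-3 mol (1:1 ratio)
n(HCl) consumed by analyte = 0.0160 − 7.25 × 10^-3 = 8.70 × 10^-3 mol
From the 1:2 ratio, n(Na2CO3) = 1/2 × 8.70 × 10^-3 = 4.35 × 10^-3 mol
mass of Na2CO3 = 4.35 × 10^-3 × 105.99 = 0.461 g

0.461 g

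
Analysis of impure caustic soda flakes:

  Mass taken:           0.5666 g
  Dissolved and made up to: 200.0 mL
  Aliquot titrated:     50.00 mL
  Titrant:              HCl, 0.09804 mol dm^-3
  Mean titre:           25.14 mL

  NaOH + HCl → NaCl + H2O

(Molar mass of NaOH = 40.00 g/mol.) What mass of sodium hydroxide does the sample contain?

n(HCl) per titration = 0.02514 × 0.09804 = 2.465 × 10^-3 mol
n(NaOH) in each aliquot = 2.465 × 10^-3 mol (1:1 ratio)
n(NaOH) in the whole flask = 2.465 × 10^-3 × 200.0/50.00 = 9.859 × 10^-3 mol
mass of NaOH = 9.859 × 10^-3 × 40.00 = 0.3944 g

0.3944 g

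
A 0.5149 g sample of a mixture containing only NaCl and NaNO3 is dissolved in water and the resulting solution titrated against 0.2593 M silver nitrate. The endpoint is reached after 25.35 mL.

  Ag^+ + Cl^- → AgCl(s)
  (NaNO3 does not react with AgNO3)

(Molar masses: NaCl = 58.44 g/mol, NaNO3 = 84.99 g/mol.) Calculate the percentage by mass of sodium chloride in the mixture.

74.60 %

n(AgNO3) = 0.02535 × 0.2593 = 6.573 × 10^-3 mol
Let x = n(NaCl), y = n(NaNO3).
Titrant: 1x = 6.573 × 10^-3;  mass: 58.44x + 84.99y = 0.5149
Solving, x = 6.573 × 10^-3 mol, y = 1.539 × 10^-3 mol
mass of NaCl = 6.573 × 10^-3 × 58.44 = 0.3841 g
% NaCl = 0.3841 / 0.5149 × 100 = 74.60 %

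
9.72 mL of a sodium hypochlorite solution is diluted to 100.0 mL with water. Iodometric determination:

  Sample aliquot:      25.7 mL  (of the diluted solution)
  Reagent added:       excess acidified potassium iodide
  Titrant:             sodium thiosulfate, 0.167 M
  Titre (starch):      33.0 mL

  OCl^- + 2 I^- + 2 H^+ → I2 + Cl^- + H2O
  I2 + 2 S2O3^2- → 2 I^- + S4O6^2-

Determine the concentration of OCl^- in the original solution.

n(S2O3^2-) = 0.0330 × 0.167 = 5.51 × 10^-3 mol
n(I2) = n(S2O3^2-)/2 = 2.76 × 10^-3 mol
n(OCl^-) in the aliquot = 2.76 × 10^-3 mol (1:1 ratio)
[OCl^-]_dilute = 2.76 × 10^-3 / 0.0257 = 0.107 mol/L
[OCl^-]_original = 0.107 × 100.0/9.72 = 1.10 mol/L

1.10 M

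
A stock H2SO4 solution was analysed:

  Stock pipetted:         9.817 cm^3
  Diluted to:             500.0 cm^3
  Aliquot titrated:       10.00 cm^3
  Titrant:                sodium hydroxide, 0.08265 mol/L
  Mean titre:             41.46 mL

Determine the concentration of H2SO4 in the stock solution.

H2SO4 + 2 NaOH → Na2SO4 + 2 H2O
n(NaOH) = 0.04146 × 0.08265 = 3.427 × 10^-3 mol
From the 1:2 ratio, n(H2SO4) in the aliquot = 1/2 × 3.427 × 10^-3 = 1.713 × 10^-3 mol
[H2SO4]_dilute = 1.713 × 10^-3 / 0.01000 = 0.1713 mol/L
Dilution factor = 500.0 / 9.817 = 50.93
[H2SO4]_stock = 0.1713 × 50.93 = 8.726 mol/L

8.726 mol/L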